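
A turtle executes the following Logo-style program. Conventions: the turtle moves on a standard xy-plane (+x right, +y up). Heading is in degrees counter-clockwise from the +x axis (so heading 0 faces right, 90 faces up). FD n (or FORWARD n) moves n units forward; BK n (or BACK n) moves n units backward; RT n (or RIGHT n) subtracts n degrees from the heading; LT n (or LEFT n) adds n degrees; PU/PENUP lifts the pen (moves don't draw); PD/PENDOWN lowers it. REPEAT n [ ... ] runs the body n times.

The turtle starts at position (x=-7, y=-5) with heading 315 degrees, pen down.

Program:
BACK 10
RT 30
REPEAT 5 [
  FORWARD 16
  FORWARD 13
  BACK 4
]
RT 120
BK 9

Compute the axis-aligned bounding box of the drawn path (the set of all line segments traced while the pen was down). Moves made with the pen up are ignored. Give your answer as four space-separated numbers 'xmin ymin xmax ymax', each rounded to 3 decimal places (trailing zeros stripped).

Executing turtle program step by step:
Start: pos=(-7,-5), heading=315, pen down
BK 10: (-7,-5) -> (-14.071,2.071) [heading=315, draw]
RT 30: heading 315 -> 285
REPEAT 5 [
  -- iteration 1/5 --
  FD 16: (-14.071,2.071) -> (-9.93,-13.384) [heading=285, draw]
  FD 13: (-9.93,-13.384) -> (-6.565,-25.941) [heading=285, draw]
  BK 4: (-6.565,-25.941) -> (-7.601,-22.077) [heading=285, draw]
  -- iteration 2/5 --
  FD 16: (-7.601,-22.077) -> (-3.459,-37.532) [heading=285, draw]
  FD 13: (-3.459,-37.532) -> (-0.095,-50.089) [heading=285, draw]
  BK 4: (-0.095,-50.089) -> (-1.13,-46.225) [heading=285, draw]
  -- iteration 3/5 --
  FD 16: (-1.13,-46.225) -> (3.011,-61.68) [heading=285, draw]
  FD 13: (3.011,-61.68) -> (6.376,-74.237) [heading=285, draw]
  BK 4: (6.376,-74.237) -> (5.34,-70.373) [heading=285, draw]
  -- iteration 4/5 --
  FD 16: (5.34,-70.373) -> (9.481,-85.828) [heading=285, draw]
  FD 13: (9.481,-85.828) -> (12.846,-98.385) [heading=285, draw]
  BK 4: (12.846,-98.385) -> (11.811,-94.522) [heading=285, draw]
  -- iteration 5/5 --
  FD 16: (11.811,-94.522) -> (15.952,-109.976) [heading=285, draw]
  FD 13: (15.952,-109.976) -> (19.317,-122.533) [heading=285, draw]
  BK 4: (19.317,-122.533) -> (18.281,-118.67) [heading=285, draw]
]
RT 120: heading 285 -> 165
BK 9: (18.281,-118.67) -> (26.975,-120.999) [heading=165, draw]
Final: pos=(26.975,-120.999), heading=165, 17 segment(s) drawn

Segment endpoints: x in {-14.071, -9.93, -7.601, -7, -6.565, -3.459, -1.13, -0.095, 3.011, 5.34, 6.376, 9.481, 11.811, 12.846, 15.952, 18.281, 19.317, 26.975}, y in {-122.533, -120.999, -118.67, -109.976, -98.385, -94.522, -85.828, -74.237, -70.373, -61.68, -50.089, -46.225, -37.532, -25.941, -22.077, -13.384, -5, 2.071}
xmin=-14.071, ymin=-122.533, xmax=26.975, ymax=2.071

Answer: -14.071 -122.533 26.975 2.071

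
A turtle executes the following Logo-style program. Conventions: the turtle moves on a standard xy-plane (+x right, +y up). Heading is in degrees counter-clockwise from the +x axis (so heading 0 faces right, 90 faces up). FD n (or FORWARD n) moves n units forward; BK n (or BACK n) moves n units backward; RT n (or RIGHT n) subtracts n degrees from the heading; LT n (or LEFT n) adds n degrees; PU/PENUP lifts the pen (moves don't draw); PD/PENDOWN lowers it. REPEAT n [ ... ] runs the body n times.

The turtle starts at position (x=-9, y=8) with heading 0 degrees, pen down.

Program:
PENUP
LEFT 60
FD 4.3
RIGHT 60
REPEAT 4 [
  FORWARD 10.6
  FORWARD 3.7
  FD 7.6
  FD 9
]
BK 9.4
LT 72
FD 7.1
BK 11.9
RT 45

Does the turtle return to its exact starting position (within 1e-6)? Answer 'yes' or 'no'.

Executing turtle program step by step:
Start: pos=(-9,8), heading=0, pen down
PU: pen up
LT 60: heading 0 -> 60
FD 4.3: (-9,8) -> (-6.85,11.724) [heading=60, move]
RT 60: heading 60 -> 0
REPEAT 4 [
  -- iteration 1/4 --
  FD 10.6: (-6.85,11.724) -> (3.75,11.724) [heading=0, move]
  FD 3.7: (3.75,11.724) -> (7.45,11.724) [heading=0, move]
  FD 7.6: (7.45,11.724) -> (15.05,11.724) [heading=0, move]
  FD 9: (15.05,11.724) -> (24.05,11.724) [heading=0, move]
  -- iteration 2/4 --
  FD 10.6: (24.05,11.724) -> (34.65,11.724) [heading=0, move]
  FD 3.7: (34.65,11.724) -> (38.35,11.724) [heading=0, move]
  FD 7.6: (38.35,11.724) -> (45.95,11.724) [heading=0, move]
  FD 9: (45.95,11.724) -> (54.95,11.724) [heading=0, move]
  -- iteration 3/4 --
  FD 10.6: (54.95,11.724) -> (65.55,11.724) [heading=0, move]
  FD 3.7: (65.55,11.724) -> (69.25,11.724) [heading=0, move]
  FD 7.6: (69.25,11.724) -> (76.85,11.724) [heading=0, move]
  FD 9: (76.85,11.724) -> (85.85,11.724) [heading=0, move]
  -- iteration 4/4 --
  FD 10.6: (85.85,11.724) -> (96.45,11.724) [heading=0, move]
  FD 3.7: (96.45,11.724) -> (100.15,11.724) [heading=0, move]
  FD 7.6: (100.15,11.724) -> (107.75,11.724) [heading=0, move]
  FD 9: (107.75,11.724) -> (116.75,11.724) [heading=0, move]
]
BK 9.4: (116.75,11.724) -> (107.35,11.724) [heading=0, move]
LT 72: heading 0 -> 72
FD 7.1: (107.35,11.724) -> (109.544,18.476) [heading=72, move]
BK 11.9: (109.544,18.476) -> (105.867,7.159) [heading=72, move]
RT 45: heading 72 -> 27
Final: pos=(105.867,7.159), heading=27, 0 segment(s) drawn

Start position: (-9, 8)
Final position: (105.867, 7.159)
Distance = 114.87; >= 1e-6 -> NOT closed

Answer: no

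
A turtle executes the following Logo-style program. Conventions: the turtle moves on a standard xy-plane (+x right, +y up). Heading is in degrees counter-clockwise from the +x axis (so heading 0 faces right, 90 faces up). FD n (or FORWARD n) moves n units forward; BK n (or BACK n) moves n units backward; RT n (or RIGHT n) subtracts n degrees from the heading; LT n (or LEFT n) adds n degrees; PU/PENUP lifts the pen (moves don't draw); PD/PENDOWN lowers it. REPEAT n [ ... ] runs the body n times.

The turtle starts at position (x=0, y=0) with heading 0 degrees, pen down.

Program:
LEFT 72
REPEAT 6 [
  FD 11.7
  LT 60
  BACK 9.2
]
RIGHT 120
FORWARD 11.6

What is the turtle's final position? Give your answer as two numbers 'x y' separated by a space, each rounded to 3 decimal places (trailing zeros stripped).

Executing turtle program step by step:
Start: pos=(0,0), heading=0, pen down
LT 72: heading 0 -> 72
REPEAT 6 [
  -- iteration 1/6 --
  FD 11.7: (0,0) -> (3.615,11.127) [heading=72, draw]
  LT 60: heading 72 -> 132
  BK 9.2: (3.615,11.127) -> (9.772,4.29) [heading=132, draw]
  -- iteration 2/6 --
  FD 11.7: (9.772,4.29) -> (1.943,12.985) [heading=132, draw]
  LT 60: heading 132 -> 192
  BK 9.2: (1.943,12.985) -> (10.942,14.898) [heading=192, draw]
  -- iteration 3/6 --
  FD 11.7: (10.942,14.898) -> (-0.503,12.465) [heading=192, draw]
  LT 60: heading 192 -> 252
  BK 9.2: (-0.503,12.465) -> (2.34,21.215) [heading=252, draw]
  -- iteration 4/6 --
  FD 11.7: (2.34,21.215) -> (-1.275,10.088) [heading=252, draw]
  LT 60: heading 252 -> 312
  BK 9.2: (-1.275,10.088) -> (-7.431,16.925) [heading=312, draw]
  -- iteration 5/6 --
  FD 11.7: (-7.431,16.925) -> (0.398,8.23) [heading=312, draw]
  LT 60: heading 312 -> 12
  BK 9.2: (0.398,8.23) -> (-8.601,6.317) [heading=12, draw]
  -- iteration 6/6 --
  FD 11.7: (-8.601,6.317) -> (2.843,8.75) [heading=12, draw]
  LT 60: heading 12 -> 72
  BK 9.2: (2.843,8.75) -> (0,0) [heading=72, draw]
]
RT 120: heading 72 -> 312
FD 11.6: (0,0) -> (7.762,-8.62) [heading=312, draw]
Final: pos=(7.762,-8.62), heading=312, 13 segment(s) drawn

Answer: 7.762 -8.62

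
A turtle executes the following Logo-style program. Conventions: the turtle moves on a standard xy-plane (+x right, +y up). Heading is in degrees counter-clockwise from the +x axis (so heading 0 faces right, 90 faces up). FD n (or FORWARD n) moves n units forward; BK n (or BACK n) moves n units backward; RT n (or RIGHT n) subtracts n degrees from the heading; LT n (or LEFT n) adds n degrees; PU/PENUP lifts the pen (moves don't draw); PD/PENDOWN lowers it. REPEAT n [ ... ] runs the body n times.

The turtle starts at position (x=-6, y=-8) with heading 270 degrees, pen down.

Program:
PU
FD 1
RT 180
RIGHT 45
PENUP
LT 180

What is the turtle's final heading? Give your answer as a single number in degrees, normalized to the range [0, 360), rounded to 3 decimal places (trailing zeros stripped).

Executing turtle program step by step:
Start: pos=(-6,-8), heading=270, pen down
PU: pen up
FD 1: (-6,-8) -> (-6,-9) [heading=270, move]
RT 180: heading 270 -> 90
RT 45: heading 90 -> 45
PU: pen up
LT 180: heading 45 -> 225
Final: pos=(-6,-9), heading=225, 0 segment(s) drawn

Answer: 225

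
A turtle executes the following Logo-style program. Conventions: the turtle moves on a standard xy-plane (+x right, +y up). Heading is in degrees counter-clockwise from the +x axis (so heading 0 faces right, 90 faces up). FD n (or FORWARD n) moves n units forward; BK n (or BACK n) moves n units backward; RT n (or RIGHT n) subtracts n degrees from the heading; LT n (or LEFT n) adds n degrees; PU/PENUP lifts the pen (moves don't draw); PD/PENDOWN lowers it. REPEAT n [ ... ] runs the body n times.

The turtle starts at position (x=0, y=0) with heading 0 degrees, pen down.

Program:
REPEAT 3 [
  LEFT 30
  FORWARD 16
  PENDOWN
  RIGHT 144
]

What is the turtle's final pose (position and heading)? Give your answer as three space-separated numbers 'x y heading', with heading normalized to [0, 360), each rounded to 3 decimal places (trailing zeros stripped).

Answer: 0.312 -2.968 18

Derivation:
Executing turtle program step by step:
Start: pos=(0,0), heading=0, pen down
REPEAT 3 [
  -- iteration 1/3 --
  LT 30: heading 0 -> 30
  FD 16: (0,0) -> (13.856,8) [heading=30, draw]
  PD: pen down
  RT 144: heading 30 -> 246
  -- iteration 2/3 --
  LT 30: heading 246 -> 276
  FD 16: (13.856,8) -> (15.529,-7.912) [heading=276, draw]
  PD: pen down
  RT 144: heading 276 -> 132
  -- iteration 3/3 --
  LT 30: heading 132 -> 162
  FD 16: (15.529,-7.912) -> (0.312,-2.968) [heading=162, draw]
  PD: pen down
  RT 144: heading 162 -> 18
]
Final: pos=(0.312,-2.968), heading=18, 3 segment(s) drawn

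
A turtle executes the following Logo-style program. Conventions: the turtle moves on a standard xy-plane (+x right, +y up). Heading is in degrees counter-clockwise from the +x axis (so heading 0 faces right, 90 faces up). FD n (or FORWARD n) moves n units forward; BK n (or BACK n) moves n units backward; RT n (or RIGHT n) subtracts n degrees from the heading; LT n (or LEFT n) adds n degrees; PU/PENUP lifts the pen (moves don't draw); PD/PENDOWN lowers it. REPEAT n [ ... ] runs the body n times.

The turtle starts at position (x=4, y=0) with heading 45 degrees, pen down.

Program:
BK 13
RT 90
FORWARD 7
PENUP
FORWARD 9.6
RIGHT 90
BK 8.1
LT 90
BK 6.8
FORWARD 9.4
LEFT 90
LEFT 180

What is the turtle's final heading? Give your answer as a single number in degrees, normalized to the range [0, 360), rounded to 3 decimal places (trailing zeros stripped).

Answer: 225

Derivation:
Executing turtle program step by step:
Start: pos=(4,0), heading=45, pen down
BK 13: (4,0) -> (-5.192,-9.192) [heading=45, draw]
RT 90: heading 45 -> 315
FD 7: (-5.192,-9.192) -> (-0.243,-14.142) [heading=315, draw]
PU: pen up
FD 9.6: (-0.243,-14.142) -> (6.546,-20.93) [heading=315, move]
RT 90: heading 315 -> 225
BK 8.1: (6.546,-20.93) -> (12.273,-15.203) [heading=225, move]
LT 90: heading 225 -> 315
BK 6.8: (12.273,-15.203) -> (7.465,-10.394) [heading=315, move]
FD 9.4: (7.465,-10.394) -> (14.112,-17.041) [heading=315, move]
LT 90: heading 315 -> 45
LT 180: heading 45 -> 225
Final: pos=(14.112,-17.041), heading=225, 2 segment(s) drawn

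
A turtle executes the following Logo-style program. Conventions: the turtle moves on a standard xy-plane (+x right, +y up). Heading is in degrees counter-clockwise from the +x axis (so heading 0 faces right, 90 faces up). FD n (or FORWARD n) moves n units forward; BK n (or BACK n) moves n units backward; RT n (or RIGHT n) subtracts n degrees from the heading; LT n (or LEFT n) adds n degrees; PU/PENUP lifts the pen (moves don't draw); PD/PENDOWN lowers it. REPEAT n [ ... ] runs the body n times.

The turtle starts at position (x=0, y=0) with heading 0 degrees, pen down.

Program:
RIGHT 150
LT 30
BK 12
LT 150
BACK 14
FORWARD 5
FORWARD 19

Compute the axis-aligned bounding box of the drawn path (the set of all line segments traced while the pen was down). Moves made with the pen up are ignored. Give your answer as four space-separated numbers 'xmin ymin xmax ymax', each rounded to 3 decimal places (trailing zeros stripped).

Answer: -6.124 0 14.66 15.392

Derivation:
Executing turtle program step by step:
Start: pos=(0,0), heading=0, pen down
RT 150: heading 0 -> 210
LT 30: heading 210 -> 240
BK 12: (0,0) -> (6,10.392) [heading=240, draw]
LT 150: heading 240 -> 30
BK 14: (6,10.392) -> (-6.124,3.392) [heading=30, draw]
FD 5: (-6.124,3.392) -> (-1.794,5.892) [heading=30, draw]
FD 19: (-1.794,5.892) -> (14.66,15.392) [heading=30, draw]
Final: pos=(14.66,15.392), heading=30, 4 segment(s) drawn

Segment endpoints: x in {-6.124, -1.794, 0, 6, 14.66}, y in {0, 3.392, 5.892, 10.392, 15.392}
xmin=-6.124, ymin=0, xmax=14.66, ymax=15.392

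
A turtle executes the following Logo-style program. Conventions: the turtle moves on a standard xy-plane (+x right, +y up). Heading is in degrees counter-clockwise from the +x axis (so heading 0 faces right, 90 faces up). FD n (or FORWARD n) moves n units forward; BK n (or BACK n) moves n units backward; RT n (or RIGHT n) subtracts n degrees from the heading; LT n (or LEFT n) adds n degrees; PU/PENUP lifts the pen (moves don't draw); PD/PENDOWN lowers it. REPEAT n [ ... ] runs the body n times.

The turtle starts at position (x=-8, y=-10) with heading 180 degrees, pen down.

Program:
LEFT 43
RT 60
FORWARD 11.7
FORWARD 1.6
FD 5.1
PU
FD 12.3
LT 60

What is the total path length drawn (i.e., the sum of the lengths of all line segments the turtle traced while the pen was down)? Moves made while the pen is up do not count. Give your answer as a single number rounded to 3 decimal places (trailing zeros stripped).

Executing turtle program step by step:
Start: pos=(-8,-10), heading=180, pen down
LT 43: heading 180 -> 223
RT 60: heading 223 -> 163
FD 11.7: (-8,-10) -> (-19.189,-6.579) [heading=163, draw]
FD 1.6: (-19.189,-6.579) -> (-20.719,-6.111) [heading=163, draw]
FD 5.1: (-20.719,-6.111) -> (-25.596,-4.62) [heading=163, draw]
PU: pen up
FD 12.3: (-25.596,-4.62) -> (-37.359,-1.024) [heading=163, move]
LT 60: heading 163 -> 223
Final: pos=(-37.359,-1.024), heading=223, 3 segment(s) drawn

Segment lengths:
  seg 1: (-8,-10) -> (-19.189,-6.579), length = 11.7
  seg 2: (-19.189,-6.579) -> (-20.719,-6.111), length = 1.6
  seg 3: (-20.719,-6.111) -> (-25.596,-4.62), length = 5.1
Total = 18.4

Answer: 18.4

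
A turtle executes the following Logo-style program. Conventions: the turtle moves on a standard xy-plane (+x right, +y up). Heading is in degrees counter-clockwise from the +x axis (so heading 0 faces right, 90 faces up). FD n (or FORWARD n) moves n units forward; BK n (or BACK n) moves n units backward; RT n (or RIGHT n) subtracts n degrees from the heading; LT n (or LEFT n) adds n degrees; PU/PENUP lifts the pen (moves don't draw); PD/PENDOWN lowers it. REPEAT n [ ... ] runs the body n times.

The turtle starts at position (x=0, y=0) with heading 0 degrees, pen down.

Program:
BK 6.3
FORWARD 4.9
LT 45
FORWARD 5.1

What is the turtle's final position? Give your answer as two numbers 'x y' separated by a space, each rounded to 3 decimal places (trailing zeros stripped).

Executing turtle program step by step:
Start: pos=(0,0), heading=0, pen down
BK 6.3: (0,0) -> (-6.3,0) [heading=0, draw]
FD 4.9: (-6.3,0) -> (-1.4,0) [heading=0, draw]
LT 45: heading 0 -> 45
FD 5.1: (-1.4,0) -> (2.206,3.606) [heading=45, draw]
Final: pos=(2.206,3.606), heading=45, 3 segment(s) drawn

Answer: 2.206 3.606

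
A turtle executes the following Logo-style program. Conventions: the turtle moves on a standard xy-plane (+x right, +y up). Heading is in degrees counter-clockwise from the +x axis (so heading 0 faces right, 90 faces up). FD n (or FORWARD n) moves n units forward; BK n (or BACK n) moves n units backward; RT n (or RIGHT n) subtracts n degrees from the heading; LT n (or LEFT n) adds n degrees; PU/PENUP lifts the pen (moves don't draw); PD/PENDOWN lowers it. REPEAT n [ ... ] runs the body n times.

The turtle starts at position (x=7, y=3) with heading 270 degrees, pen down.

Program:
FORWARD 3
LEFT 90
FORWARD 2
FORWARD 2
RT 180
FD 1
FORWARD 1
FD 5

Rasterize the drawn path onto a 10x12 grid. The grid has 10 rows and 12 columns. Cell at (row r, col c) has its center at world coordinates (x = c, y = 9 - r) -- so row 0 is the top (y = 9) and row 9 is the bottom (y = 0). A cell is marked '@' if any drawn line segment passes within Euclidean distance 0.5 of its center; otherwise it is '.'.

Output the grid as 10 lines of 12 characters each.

Segment 0: (7,3) -> (7,0)
Segment 1: (7,0) -> (9,-0)
Segment 2: (9,-0) -> (11,-0)
Segment 3: (11,-0) -> (10,-0)
Segment 4: (10,-0) -> (9,-0)
Segment 5: (9,-0) -> (4,-0)

Answer: ............
............
............
............
............
............
.......@....
.......@....
.......@....
....@@@@@@@@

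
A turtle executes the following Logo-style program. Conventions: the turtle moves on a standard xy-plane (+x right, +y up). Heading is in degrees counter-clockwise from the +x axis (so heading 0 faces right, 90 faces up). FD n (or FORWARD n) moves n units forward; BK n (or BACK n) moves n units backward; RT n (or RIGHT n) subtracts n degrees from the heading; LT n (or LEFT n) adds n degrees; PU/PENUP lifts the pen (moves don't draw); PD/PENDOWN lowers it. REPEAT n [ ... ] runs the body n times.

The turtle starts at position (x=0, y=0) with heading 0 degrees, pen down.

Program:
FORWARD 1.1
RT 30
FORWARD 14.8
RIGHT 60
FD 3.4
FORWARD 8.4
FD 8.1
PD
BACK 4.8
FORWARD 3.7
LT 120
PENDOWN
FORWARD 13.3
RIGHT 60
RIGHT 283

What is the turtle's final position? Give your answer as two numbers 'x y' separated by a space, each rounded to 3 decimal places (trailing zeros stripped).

Answer: 25.435 -19.55

Derivation:
Executing turtle program step by step:
Start: pos=(0,0), heading=0, pen down
FD 1.1: (0,0) -> (1.1,0) [heading=0, draw]
RT 30: heading 0 -> 330
FD 14.8: (1.1,0) -> (13.917,-7.4) [heading=330, draw]
RT 60: heading 330 -> 270
FD 3.4: (13.917,-7.4) -> (13.917,-10.8) [heading=270, draw]
FD 8.4: (13.917,-10.8) -> (13.917,-19.2) [heading=270, draw]
FD 8.1: (13.917,-19.2) -> (13.917,-27.3) [heading=270, draw]
PD: pen down
BK 4.8: (13.917,-27.3) -> (13.917,-22.5) [heading=270, draw]
FD 3.7: (13.917,-22.5) -> (13.917,-26.2) [heading=270, draw]
LT 120: heading 270 -> 30
PD: pen down
FD 13.3: (13.917,-26.2) -> (25.435,-19.55) [heading=30, draw]
RT 60: heading 30 -> 330
RT 283: heading 330 -> 47
Final: pos=(25.435,-19.55), heading=47, 8 segment(s) drawn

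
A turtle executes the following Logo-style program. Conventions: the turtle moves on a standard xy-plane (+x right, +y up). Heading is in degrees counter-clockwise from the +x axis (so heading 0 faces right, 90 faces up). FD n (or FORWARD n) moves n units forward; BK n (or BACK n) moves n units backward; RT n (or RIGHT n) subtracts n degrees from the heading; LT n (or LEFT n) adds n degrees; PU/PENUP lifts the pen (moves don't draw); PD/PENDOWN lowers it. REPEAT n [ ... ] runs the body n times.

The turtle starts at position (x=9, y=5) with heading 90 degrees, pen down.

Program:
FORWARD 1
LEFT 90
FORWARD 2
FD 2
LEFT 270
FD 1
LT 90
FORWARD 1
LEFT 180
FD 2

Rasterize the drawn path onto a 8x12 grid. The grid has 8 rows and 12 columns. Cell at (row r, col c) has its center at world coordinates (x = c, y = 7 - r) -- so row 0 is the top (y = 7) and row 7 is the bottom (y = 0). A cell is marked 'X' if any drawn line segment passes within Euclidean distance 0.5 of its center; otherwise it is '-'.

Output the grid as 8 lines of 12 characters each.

Segment 0: (9,5) -> (9,6)
Segment 1: (9,6) -> (7,6)
Segment 2: (7,6) -> (5,6)
Segment 3: (5,6) -> (5,7)
Segment 4: (5,7) -> (4,7)
Segment 5: (4,7) -> (6,7)

Answer: ----XXX-----
-----XXXXX--
---------X--
------------
------------
------------
------------
------------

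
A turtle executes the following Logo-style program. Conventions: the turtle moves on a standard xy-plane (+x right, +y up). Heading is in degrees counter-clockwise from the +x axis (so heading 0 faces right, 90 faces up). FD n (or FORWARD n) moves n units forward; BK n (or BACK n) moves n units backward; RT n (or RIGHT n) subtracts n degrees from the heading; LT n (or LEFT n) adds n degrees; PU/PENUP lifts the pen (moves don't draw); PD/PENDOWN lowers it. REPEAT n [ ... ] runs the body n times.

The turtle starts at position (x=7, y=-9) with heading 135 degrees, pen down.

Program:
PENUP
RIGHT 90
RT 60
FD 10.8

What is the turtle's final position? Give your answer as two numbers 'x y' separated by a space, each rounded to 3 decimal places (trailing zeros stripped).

Executing turtle program step by step:
Start: pos=(7,-9), heading=135, pen down
PU: pen up
RT 90: heading 135 -> 45
RT 60: heading 45 -> 345
FD 10.8: (7,-9) -> (17.432,-11.795) [heading=345, move]
Final: pos=(17.432,-11.795), heading=345, 0 segment(s) drawn

Answer: 17.432 -11.795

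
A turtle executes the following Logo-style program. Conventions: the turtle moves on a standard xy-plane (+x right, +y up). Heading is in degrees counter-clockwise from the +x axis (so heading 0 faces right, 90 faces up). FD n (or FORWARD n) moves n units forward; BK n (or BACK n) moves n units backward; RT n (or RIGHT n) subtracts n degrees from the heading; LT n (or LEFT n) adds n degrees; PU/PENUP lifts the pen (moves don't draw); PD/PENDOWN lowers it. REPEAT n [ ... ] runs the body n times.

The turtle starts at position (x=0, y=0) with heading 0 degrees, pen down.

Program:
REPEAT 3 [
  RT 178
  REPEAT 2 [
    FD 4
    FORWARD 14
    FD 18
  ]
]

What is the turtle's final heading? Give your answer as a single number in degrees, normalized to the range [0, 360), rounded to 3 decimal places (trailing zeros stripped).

Executing turtle program step by step:
Start: pos=(0,0), heading=0, pen down
REPEAT 3 [
  -- iteration 1/3 --
  RT 178: heading 0 -> 182
  REPEAT 2 [
    -- iteration 1/2 --
    FD 4: (0,0) -> (-3.998,-0.14) [heading=182, draw]
    FD 14: (-3.998,-0.14) -> (-17.989,-0.628) [heading=182, draw]
    FD 18: (-17.989,-0.628) -> (-35.978,-1.256) [heading=182, draw]
    -- iteration 2/2 --
    FD 4: (-35.978,-1.256) -> (-39.976,-1.396) [heading=182, draw]
    FD 14: (-39.976,-1.396) -> (-53.967,-1.885) [heading=182, draw]
    FD 18: (-53.967,-1.885) -> (-71.956,-2.513) [heading=182, draw]
  ]
  -- iteration 2/3 --
  RT 178: heading 182 -> 4
  REPEAT 2 [
    -- iteration 1/2 --
    FD 4: (-71.956,-2.513) -> (-67.966,-2.234) [heading=4, draw]
    FD 14: (-67.966,-2.234) -> (-54,-1.257) [heading=4, draw]
    FD 18: (-54,-1.257) -> (-36.044,-0.002) [heading=4, draw]
    -- iteration 2/2 --
    FD 4: (-36.044,-0.002) -> (-32.054,0.277) [heading=4, draw]
    FD 14: (-32.054,0.277) -> (-18.088,1.254) [heading=4, draw]
    FD 18: (-18.088,1.254) -> (-0.132,2.51) [heading=4, draw]
  ]
  -- iteration 3/3 --
  RT 178: heading 4 -> 186
  REPEAT 2 [
    -- iteration 1/2 --
    FD 4: (-0.132,2.51) -> (-4.11,2.092) [heading=186, draw]
    FD 14: (-4.11,2.092) -> (-18.033,0.628) [heading=186, draw]
    FD 18: (-18.033,0.628) -> (-35.934,-1.253) [heading=186, draw]
    -- iteration 2/2 --
    FD 4: (-35.934,-1.253) -> (-39.912,-1.671) [heading=186, draw]
    FD 14: (-39.912,-1.671) -> (-53.836,-3.135) [heading=186, draw]
    FD 18: (-53.836,-3.135) -> (-71.737,-5.016) [heading=186, draw]
  ]
]
Final: pos=(-71.737,-5.016), heading=186, 18 segment(s) drawn

Answer: 186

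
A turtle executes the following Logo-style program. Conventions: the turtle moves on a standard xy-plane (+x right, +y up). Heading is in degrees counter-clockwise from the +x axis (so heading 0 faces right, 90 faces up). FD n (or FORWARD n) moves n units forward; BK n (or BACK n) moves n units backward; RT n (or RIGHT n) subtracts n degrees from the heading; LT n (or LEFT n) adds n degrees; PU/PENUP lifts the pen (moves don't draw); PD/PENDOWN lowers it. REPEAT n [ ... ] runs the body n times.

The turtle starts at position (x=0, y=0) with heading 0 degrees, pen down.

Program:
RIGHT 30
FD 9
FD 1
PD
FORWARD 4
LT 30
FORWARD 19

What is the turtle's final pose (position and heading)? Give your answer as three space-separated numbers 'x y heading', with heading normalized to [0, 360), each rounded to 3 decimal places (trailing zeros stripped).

Executing turtle program step by step:
Start: pos=(0,0), heading=0, pen down
RT 30: heading 0 -> 330
FD 9: (0,0) -> (7.794,-4.5) [heading=330, draw]
FD 1: (7.794,-4.5) -> (8.66,-5) [heading=330, draw]
PD: pen down
FD 4: (8.66,-5) -> (12.124,-7) [heading=330, draw]
LT 30: heading 330 -> 0
FD 19: (12.124,-7) -> (31.124,-7) [heading=0, draw]
Final: pos=(31.124,-7), heading=0, 4 segment(s) drawn

Answer: 31.124 -7 0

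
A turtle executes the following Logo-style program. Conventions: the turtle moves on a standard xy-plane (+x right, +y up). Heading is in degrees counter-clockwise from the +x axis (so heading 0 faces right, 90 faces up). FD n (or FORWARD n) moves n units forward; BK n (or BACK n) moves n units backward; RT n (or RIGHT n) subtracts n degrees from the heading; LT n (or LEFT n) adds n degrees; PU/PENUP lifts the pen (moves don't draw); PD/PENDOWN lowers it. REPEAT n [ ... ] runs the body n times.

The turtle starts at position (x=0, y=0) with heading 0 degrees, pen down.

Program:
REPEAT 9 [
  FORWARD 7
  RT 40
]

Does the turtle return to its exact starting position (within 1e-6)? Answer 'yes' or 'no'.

Executing turtle program step by step:
Start: pos=(0,0), heading=0, pen down
REPEAT 9 [
  -- iteration 1/9 --
  FD 7: (0,0) -> (7,0) [heading=0, draw]
  RT 40: heading 0 -> 320
  -- iteration 2/9 --
  FD 7: (7,0) -> (12.362,-4.5) [heading=320, draw]
  RT 40: heading 320 -> 280
  -- iteration 3/9 --
  FD 7: (12.362,-4.5) -> (13.578,-11.393) [heading=280, draw]
  RT 40: heading 280 -> 240
  -- iteration 4/9 --
  FD 7: (13.578,-11.393) -> (10.078,-17.455) [heading=240, draw]
  RT 40: heading 240 -> 200
  -- iteration 5/9 --
  FD 7: (10.078,-17.455) -> (3.5,-19.849) [heading=200, draw]
  RT 40: heading 200 -> 160
  -- iteration 6/9 --
  FD 7: (3.5,-19.849) -> (-3.078,-17.455) [heading=160, draw]
  RT 40: heading 160 -> 120
  -- iteration 7/9 --
  FD 7: (-3.078,-17.455) -> (-6.578,-11.393) [heading=120, draw]
  RT 40: heading 120 -> 80
  -- iteration 8/9 --
  FD 7: (-6.578,-11.393) -> (-5.362,-4.5) [heading=80, draw]
  RT 40: heading 80 -> 40
  -- iteration 9/9 --
  FD 7: (-5.362,-4.5) -> (0,0) [heading=40, draw]
  RT 40: heading 40 -> 0
]
Final: pos=(0,0), heading=0, 9 segment(s) drawn

Start position: (0, 0)
Final position: (0, 0)
Distance = 0; < 1e-6 -> CLOSED

Answer: yes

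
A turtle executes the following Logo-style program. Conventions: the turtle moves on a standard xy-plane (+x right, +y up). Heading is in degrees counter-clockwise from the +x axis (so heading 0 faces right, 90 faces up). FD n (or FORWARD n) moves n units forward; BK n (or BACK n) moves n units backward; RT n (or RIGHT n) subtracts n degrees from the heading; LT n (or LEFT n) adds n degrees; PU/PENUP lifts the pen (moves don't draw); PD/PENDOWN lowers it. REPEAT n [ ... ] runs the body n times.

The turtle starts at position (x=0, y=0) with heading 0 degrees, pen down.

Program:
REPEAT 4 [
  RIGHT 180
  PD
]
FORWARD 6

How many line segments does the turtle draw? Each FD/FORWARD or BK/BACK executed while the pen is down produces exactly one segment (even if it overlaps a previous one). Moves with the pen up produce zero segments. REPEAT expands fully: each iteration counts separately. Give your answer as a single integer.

Executing turtle program step by step:
Start: pos=(0,0), heading=0, pen down
REPEAT 4 [
  -- iteration 1/4 --
  RT 180: heading 0 -> 180
  PD: pen down
  -- iteration 2/4 --
  RT 180: heading 180 -> 0
  PD: pen down
  -- iteration 3/4 --
  RT 180: heading 0 -> 180
  PD: pen down
  -- iteration 4/4 --
  RT 180: heading 180 -> 0
  PD: pen down
]
FD 6: (0,0) -> (6,0) [heading=0, draw]
Final: pos=(6,0), heading=0, 1 segment(s) drawn
Segments drawn: 1

Answer: 1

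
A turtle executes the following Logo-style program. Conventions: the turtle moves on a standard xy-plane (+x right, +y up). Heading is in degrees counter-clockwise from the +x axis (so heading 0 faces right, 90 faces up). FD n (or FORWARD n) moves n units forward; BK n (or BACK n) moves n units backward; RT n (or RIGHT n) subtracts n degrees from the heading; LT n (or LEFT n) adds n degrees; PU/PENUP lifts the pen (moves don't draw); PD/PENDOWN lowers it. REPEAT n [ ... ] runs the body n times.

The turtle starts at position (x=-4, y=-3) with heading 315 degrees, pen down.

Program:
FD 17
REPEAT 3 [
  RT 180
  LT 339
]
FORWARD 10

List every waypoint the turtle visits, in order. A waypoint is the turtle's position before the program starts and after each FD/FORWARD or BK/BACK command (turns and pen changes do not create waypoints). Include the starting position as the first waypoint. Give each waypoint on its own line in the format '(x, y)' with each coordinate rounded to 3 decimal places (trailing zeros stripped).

Answer: (-4, -3)
(8.021, -15.021)
(11.111, -5.51)

Derivation:
Executing turtle program step by step:
Start: pos=(-4,-3), heading=315, pen down
FD 17: (-4,-3) -> (8.021,-15.021) [heading=315, draw]
REPEAT 3 [
  -- iteration 1/3 --
  RT 180: heading 315 -> 135
  LT 339: heading 135 -> 114
  -- iteration 2/3 --
  RT 180: heading 114 -> 294
  LT 339: heading 294 -> 273
  -- iteration 3/3 --
  RT 180: heading 273 -> 93
  LT 339: heading 93 -> 72
]
FD 10: (8.021,-15.021) -> (11.111,-5.51) [heading=72, draw]
Final: pos=(11.111,-5.51), heading=72, 2 segment(s) drawn
Waypoints (3 total):
(-4, -3)
(8.021, -15.021)
(11.111, -5.51)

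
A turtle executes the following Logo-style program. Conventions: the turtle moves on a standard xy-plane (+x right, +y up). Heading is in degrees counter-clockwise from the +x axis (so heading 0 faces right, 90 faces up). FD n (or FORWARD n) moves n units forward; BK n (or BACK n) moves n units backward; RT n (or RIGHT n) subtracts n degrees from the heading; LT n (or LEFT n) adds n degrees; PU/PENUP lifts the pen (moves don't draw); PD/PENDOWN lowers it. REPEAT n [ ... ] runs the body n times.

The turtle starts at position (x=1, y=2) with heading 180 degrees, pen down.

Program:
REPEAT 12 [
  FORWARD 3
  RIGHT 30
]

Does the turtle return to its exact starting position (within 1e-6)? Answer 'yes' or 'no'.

Answer: yes

Derivation:
Executing turtle program step by step:
Start: pos=(1,2), heading=180, pen down
REPEAT 12 [
  -- iteration 1/12 --
  FD 3: (1,2) -> (-2,2) [heading=180, draw]
  RT 30: heading 180 -> 150
  -- iteration 2/12 --
  FD 3: (-2,2) -> (-4.598,3.5) [heading=150, draw]
  RT 30: heading 150 -> 120
  -- iteration 3/12 --
  FD 3: (-4.598,3.5) -> (-6.098,6.098) [heading=120, draw]
  RT 30: heading 120 -> 90
  -- iteration 4/12 --
  FD 3: (-6.098,6.098) -> (-6.098,9.098) [heading=90, draw]
  RT 30: heading 90 -> 60
  -- iteration 5/12 --
  FD 3: (-6.098,9.098) -> (-4.598,11.696) [heading=60, draw]
  RT 30: heading 60 -> 30
  -- iteration 6/12 --
  FD 3: (-4.598,11.696) -> (-2,13.196) [heading=30, draw]
  RT 30: heading 30 -> 0
  -- iteration 7/12 --
  FD 3: (-2,13.196) -> (1,13.196) [heading=0, draw]
  RT 30: heading 0 -> 330
  -- iteration 8/12 --
  FD 3: (1,13.196) -> (3.598,11.696) [heading=330, draw]
  RT 30: heading 330 -> 300
  -- iteration 9/12 --
  FD 3: (3.598,11.696) -> (5.098,9.098) [heading=300, draw]
  RT 30: heading 300 -> 270
  -- iteration 10/12 --
  FD 3: (5.098,9.098) -> (5.098,6.098) [heading=270, draw]
  RT 30: heading 270 -> 240
  -- iteration 11/12 --
  FD 3: (5.098,6.098) -> (3.598,3.5) [heading=240, draw]
  RT 30: heading 240 -> 210
  -- iteration 12/12 --
  FD 3: (3.598,3.5) -> (1,2) [heading=210, draw]
  RT 30: heading 210 -> 180
]
Final: pos=(1,2), heading=180, 12 segment(s) drawn

Start position: (1, 2)
Final position: (1, 2)
Distance = 0; < 1e-6 -> CLOSED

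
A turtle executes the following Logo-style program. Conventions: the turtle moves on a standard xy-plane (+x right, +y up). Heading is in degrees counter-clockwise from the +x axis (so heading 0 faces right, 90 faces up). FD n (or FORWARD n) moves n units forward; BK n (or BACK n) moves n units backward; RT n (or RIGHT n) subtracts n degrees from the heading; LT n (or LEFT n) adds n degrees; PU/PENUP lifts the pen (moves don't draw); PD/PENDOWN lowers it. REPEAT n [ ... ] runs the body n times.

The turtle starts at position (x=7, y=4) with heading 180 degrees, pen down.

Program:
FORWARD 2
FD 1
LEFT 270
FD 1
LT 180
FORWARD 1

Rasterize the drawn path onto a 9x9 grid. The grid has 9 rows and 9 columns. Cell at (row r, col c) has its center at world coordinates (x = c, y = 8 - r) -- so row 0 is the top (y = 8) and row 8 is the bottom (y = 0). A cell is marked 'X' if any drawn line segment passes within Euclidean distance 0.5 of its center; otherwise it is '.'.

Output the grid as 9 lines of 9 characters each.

Segment 0: (7,4) -> (5,4)
Segment 1: (5,4) -> (4,4)
Segment 2: (4,4) -> (4,5)
Segment 3: (4,5) -> (4,4)

Answer: .........
.........
.........
....X....
....XXXX.
.........
.........
.........
.........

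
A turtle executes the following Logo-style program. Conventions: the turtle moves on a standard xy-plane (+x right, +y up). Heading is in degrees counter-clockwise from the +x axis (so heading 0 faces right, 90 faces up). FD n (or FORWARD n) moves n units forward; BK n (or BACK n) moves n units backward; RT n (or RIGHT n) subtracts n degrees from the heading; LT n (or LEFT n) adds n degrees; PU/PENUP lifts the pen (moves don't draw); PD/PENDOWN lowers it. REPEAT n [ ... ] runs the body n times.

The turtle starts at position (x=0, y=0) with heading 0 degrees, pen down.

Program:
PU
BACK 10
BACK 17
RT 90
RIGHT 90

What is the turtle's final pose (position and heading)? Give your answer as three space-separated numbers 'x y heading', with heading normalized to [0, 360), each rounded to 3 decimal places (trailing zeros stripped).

Executing turtle program step by step:
Start: pos=(0,0), heading=0, pen down
PU: pen up
BK 10: (0,0) -> (-10,0) [heading=0, move]
BK 17: (-10,0) -> (-27,0) [heading=0, move]
RT 90: heading 0 -> 270
RT 90: heading 270 -> 180
Final: pos=(-27,0), heading=180, 0 segment(s) drawn

Answer: -27 0 180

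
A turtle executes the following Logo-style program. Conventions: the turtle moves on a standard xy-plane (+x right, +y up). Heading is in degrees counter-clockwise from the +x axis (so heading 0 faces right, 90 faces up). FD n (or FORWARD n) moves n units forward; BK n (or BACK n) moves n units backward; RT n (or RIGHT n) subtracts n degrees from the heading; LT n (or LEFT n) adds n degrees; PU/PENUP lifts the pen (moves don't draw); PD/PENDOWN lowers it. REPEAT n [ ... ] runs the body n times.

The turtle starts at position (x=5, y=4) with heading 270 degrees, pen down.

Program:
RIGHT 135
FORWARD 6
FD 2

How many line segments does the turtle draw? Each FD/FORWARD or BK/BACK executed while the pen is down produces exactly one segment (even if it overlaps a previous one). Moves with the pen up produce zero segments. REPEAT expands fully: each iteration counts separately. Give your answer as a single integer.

Answer: 2

Derivation:
Executing turtle program step by step:
Start: pos=(5,4), heading=270, pen down
RT 135: heading 270 -> 135
FD 6: (5,4) -> (0.757,8.243) [heading=135, draw]
FD 2: (0.757,8.243) -> (-0.657,9.657) [heading=135, draw]
Final: pos=(-0.657,9.657), heading=135, 2 segment(s) drawn
Segments drawn: 2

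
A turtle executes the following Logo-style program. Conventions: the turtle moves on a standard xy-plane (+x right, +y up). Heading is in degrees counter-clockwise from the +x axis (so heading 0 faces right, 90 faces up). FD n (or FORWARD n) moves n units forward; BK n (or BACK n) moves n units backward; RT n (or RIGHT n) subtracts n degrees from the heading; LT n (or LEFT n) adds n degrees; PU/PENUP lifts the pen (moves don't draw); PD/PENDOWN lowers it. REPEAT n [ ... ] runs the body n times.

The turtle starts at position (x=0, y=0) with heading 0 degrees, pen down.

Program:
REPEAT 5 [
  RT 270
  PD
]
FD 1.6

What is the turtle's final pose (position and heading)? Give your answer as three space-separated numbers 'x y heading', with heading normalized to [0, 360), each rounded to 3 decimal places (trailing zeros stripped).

Answer: 0 1.6 90

Derivation:
Executing turtle program step by step:
Start: pos=(0,0), heading=0, pen down
REPEAT 5 [
  -- iteration 1/5 --
  RT 270: heading 0 -> 90
  PD: pen down
  -- iteration 2/5 --
  RT 270: heading 90 -> 180
  PD: pen down
  -- iteration 3/5 --
  RT 270: heading 180 -> 270
  PD: pen down
  -- iteration 4/5 --
  RT 270: heading 270 -> 0
  PD: pen down
  -- iteration 5/5 --
  RT 270: heading 0 -> 90
  PD: pen down
]
FD 1.6: (0,0) -> (0,1.6) [heading=90, draw]
Final: pos=(0,1.6), heading=90, 1 segment(s) drawn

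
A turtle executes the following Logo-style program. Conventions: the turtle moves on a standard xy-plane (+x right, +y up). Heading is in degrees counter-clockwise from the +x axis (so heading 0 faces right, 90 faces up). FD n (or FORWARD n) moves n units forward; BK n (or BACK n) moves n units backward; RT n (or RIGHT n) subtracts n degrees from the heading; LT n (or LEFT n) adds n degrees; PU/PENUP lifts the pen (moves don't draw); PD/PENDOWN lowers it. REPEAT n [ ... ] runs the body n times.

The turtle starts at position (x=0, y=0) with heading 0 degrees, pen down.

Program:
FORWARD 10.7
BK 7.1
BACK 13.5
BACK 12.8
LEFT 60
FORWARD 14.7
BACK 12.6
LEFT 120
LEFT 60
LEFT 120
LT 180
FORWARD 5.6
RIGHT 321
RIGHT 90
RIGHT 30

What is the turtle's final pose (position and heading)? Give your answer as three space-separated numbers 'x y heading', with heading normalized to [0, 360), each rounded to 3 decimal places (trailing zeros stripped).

Answer: -27.25 1.819 99

Derivation:
Executing turtle program step by step:
Start: pos=(0,0), heading=0, pen down
FD 10.7: (0,0) -> (10.7,0) [heading=0, draw]
BK 7.1: (10.7,0) -> (3.6,0) [heading=0, draw]
BK 13.5: (3.6,0) -> (-9.9,0) [heading=0, draw]
BK 12.8: (-9.9,0) -> (-22.7,0) [heading=0, draw]
LT 60: heading 0 -> 60
FD 14.7: (-22.7,0) -> (-15.35,12.731) [heading=60, draw]
BK 12.6: (-15.35,12.731) -> (-21.65,1.819) [heading=60, draw]
LT 120: heading 60 -> 180
LT 60: heading 180 -> 240
LT 120: heading 240 -> 0
LT 180: heading 0 -> 180
FD 5.6: (-21.65,1.819) -> (-27.25,1.819) [heading=180, draw]
RT 321: heading 180 -> 219
RT 90: heading 219 -> 129
RT 30: heading 129 -> 99
Final: pos=(-27.25,1.819), heading=99, 7 segment(s) drawn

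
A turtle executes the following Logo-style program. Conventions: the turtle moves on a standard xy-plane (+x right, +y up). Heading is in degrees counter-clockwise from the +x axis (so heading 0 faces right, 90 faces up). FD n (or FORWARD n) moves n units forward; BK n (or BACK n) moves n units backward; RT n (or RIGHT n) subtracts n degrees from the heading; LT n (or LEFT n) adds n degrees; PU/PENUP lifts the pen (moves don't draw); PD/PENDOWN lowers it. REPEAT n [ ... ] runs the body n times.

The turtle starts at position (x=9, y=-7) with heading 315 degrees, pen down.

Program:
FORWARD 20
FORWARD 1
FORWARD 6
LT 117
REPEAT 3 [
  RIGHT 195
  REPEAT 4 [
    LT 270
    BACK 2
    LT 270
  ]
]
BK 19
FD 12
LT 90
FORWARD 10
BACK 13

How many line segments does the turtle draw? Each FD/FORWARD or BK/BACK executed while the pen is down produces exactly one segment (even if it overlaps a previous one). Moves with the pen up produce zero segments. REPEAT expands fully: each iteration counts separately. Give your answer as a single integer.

Executing turtle program step by step:
Start: pos=(9,-7), heading=315, pen down
FD 20: (9,-7) -> (23.142,-21.142) [heading=315, draw]
FD 1: (23.142,-21.142) -> (23.849,-21.849) [heading=315, draw]
FD 6: (23.849,-21.849) -> (28.092,-26.092) [heading=315, draw]
LT 117: heading 315 -> 72
REPEAT 3 [
  -- iteration 1/3 --
  RT 195: heading 72 -> 237
  REPEAT 4 [
    -- iteration 1/4 --
    LT 270: heading 237 -> 147
    BK 2: (28.092,-26.092) -> (29.769,-27.181) [heading=147, draw]
    LT 270: heading 147 -> 57
    -- iteration 2/4 --
    LT 270: heading 57 -> 327
    BK 2: (29.769,-27.181) -> (28.092,-26.092) [heading=327, draw]
    LT 270: heading 327 -> 237
    -- iteration 3/4 --
    LT 270: heading 237 -> 147
    BK 2: (28.092,-26.092) -> (29.769,-27.181) [heading=147, draw]
    LT 270: heading 147 -> 57
    -- iteration 4/4 --
    LT 270: heading 57 -> 327
    BK 2: (29.769,-27.181) -> (28.092,-26.092) [heading=327, draw]
    LT 270: heading 327 -> 237
  ]
  -- iteration 2/3 --
  RT 195: heading 237 -> 42
  REPEAT 4 [
    -- iteration 1/4 --
    LT 270: heading 42 -> 312
    BK 2: (28.092,-26.092) -> (26.754,-24.606) [heading=312, draw]
    LT 270: heading 312 -> 222
    -- iteration 2/4 --
    LT 270: heading 222 -> 132
    BK 2: (26.754,-24.606) -> (28.092,-26.092) [heading=132, draw]
    LT 270: heading 132 -> 42
    -- iteration 3/4 --
    LT 270: heading 42 -> 312
    BK 2: (28.092,-26.092) -> (26.754,-24.606) [heading=312, draw]
    LT 270: heading 312 -> 222
    -- iteration 4/4 --
    LT 270: heading 222 -> 132
    BK 2: (26.754,-24.606) -> (28.092,-26.092) [heading=132, draw]
    LT 270: heading 132 -> 42
  ]
  -- iteration 3/3 --
  RT 195: heading 42 -> 207
  REPEAT 4 [
    -- iteration 1/4 --
    LT 270: heading 207 -> 117
    BK 2: (28.092,-26.092) -> (29,-27.874) [heading=117, draw]
    LT 270: heading 117 -> 27
    -- iteration 2/4 --
    LT 270: heading 27 -> 297
    BK 2: (29,-27.874) -> (28.092,-26.092) [heading=297, draw]
    LT 270: heading 297 -> 207
    -- iteration 3/4 --
    LT 270: heading 207 -> 117
    BK 2: (28.092,-26.092) -> (29,-27.874) [heading=117, draw]
    LT 270: heading 117 -> 27
    -- iteration 4/4 --
    LT 270: heading 27 -> 297
    BK 2: (29,-27.874) -> (28.092,-26.092) [heading=297, draw]
    LT 270: heading 297 -> 207
  ]
]
BK 19: (28.092,-26.092) -> (45.021,-17.466) [heading=207, draw]
FD 12: (45.021,-17.466) -> (34.329,-22.914) [heading=207, draw]
LT 90: heading 207 -> 297
FD 10: (34.329,-22.914) -> (38.869,-31.824) [heading=297, draw]
BK 13: (38.869,-31.824) -> (32.967,-20.241) [heading=297, draw]
Final: pos=(32.967,-20.241), heading=297, 19 segment(s) drawn
Segments drawn: 19

Answer: 19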